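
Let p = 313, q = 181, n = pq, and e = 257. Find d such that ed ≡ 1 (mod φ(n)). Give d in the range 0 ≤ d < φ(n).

30593

φ(n) = (p−1)(q−1) = 312·180 = 56160.
Need d with 257·d ≡ 1 (mod 56160). Apply the extended Euclidean algorithm:
56160 = 218×257 + 134
257 = 1×134 + 123
134 = 1×123 + 11
123 = 11×11 + 2
11 = 5×2 + 1
2 = 2×1 + 0
Back-substitute:
1 = 11 − 5·2
1 = −5·123 + 56·11
1 = 56·134 − 61·123
1 = −61·257 + 117·134
1 = 117·56160 − 25567·257
So 257·(-25567) ≡ 1 (mod 56160), hence d ≡ -25567 ≡ 30593 (mod 56160).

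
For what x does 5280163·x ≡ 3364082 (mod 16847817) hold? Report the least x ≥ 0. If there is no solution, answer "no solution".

no solution

gcd(5280163, 16847817):
16847817 = 3×5280163 + 1007328
5280163 = 5×1007328 + 243523
1007328 = 4×243523 + 33236
243523 = 7×33236 + 10871
33236 = 3×10871 + 623
10871 = 17×623 + 280
623 = 2×280 + 63
280 = 4×63 + 28
63 = 2×28 + 7
28 = 4×7 + 0
gcd = 7, but 7 ∤ 3364082, so the congruence has no solution.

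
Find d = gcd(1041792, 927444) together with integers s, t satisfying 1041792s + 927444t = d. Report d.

Apply Euclid's algorithm to 1041792 and 927444:
1041792 = 1·927444 + 114348
927444 = 8·114348 + 12660
114348 = 9·12660 + 408
12660 = 31·408 + 12
408 = 34·12 + 0
gcd(1041792, 927444) = 12.
Back-substituting:
12 = 12660 − 31·408
12 = −31·114348 + 280·12660
12 = 280·927444 − 2271·114348
12 = −2271·1041792 + 2551·927444
So 12 = (-2271)·1041792 + (2551)·927444.

12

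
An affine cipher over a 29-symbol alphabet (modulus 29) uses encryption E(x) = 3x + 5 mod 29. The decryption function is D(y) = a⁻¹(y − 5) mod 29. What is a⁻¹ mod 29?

Apply the Euclidean algorithm to 29 and 3:
29 = 9×3 + 2
3 = 1×2 + 1
2 = 2×1 + 0
The gcd is 1. Working backward:
1 = 3 − 2
1 = −29 + 10·3
So 3·10 ≡ 1 (mod 29).

10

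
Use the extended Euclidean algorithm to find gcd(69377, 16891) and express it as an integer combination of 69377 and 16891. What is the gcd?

Repeated division:
69377 = 4·16891 + 1813
16891 = 9·1813 + 574
1813 = 3·574 + 91
574 = 6·91 + 28
91 = 3·28 + 7
28 = 4·7 + 0
gcd(69377, 16891) = 7.
Back-substituting:
7 = 91 − 3·28
7 = −3·574 + 19·91
7 = 19·1813 − 60·574
7 = −60·16891 + 559·1813
7 = 559·69377 − 2296·16891
So 7 = (559)·69377 + (-2296)·16891.

7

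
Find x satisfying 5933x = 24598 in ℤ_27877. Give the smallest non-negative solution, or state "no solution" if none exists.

18747

First find gcd(5933, 27877):
27877 = 4·5933 + 4145
5933 = 1·4145 + 1788
4145 = 2·1788 + 569
1788 = 3·569 + 81
569 = 7·81 + 2
81 = 40·2 + 1
2 = 2·1 + 0
gcd = 1, so a unique solution mod 27877 exists.
Back-substitute for the Bézout coefficients:
1 = 81 − 40·2
1 = −40·569 + 281·81
1 = 281·1788 − 883·569
1 = −883·4145 + 2047·1788
1 = 2047·5933 − 2930·4145
1 = −2930·27877 + 13767·5933
So 5933·(13767) ≡ 1 (mod 27877), giving 5933⁻¹ ≡ 13767.
x ≡ 5933⁻¹·24598 ≡ 13767·24598 ≡ 18747 (mod 27877).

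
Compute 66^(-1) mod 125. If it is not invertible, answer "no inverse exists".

Extended Euclidean algorithm:
125 = 1·66 + 59
66 = 1·59 + 7
59 = 8·7 + 3
7 = 2·3 + 1
3 = 3·1 + 0
gcd = 1, so the inverse exists. Back-substitute:
1 = 7 − 2·3
1 = −2·59 + 17·7
1 = 17·66 − 19·59
1 = −19·125 + 36·66
So 66·36 ≡ 1 (mod 125).

36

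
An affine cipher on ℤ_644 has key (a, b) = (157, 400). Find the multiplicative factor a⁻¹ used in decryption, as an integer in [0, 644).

201

Extended Euclidean algorithm:
644 = 4×157 + 16
157 = 9×16 + 13
16 = 1×13 + 3
13 = 4×3 + 1
3 = 3×1 + 0
Since gcd(157, 644) = 1, back-substitute to write 1 as a combination:
1 = 13 − 4·3
1 = −4·16 + 5·13
1 = 5·157 − 49·16
1 = −49·644 + 201·157
So 157·201 ≡ 1 (mod 644).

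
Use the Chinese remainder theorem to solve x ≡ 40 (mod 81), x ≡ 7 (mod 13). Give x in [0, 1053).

Write x = 40 + 81·k. Then 81·k ≡ 7 − 40 ≡ 6 (mod 13).
Need 81⁻¹ mod 13. Extended Euclid on (13, 3):
13 = 4*3 + 1
3 = 3*1 + 0
Back-substitute:
1 = 13 − 4·3
81⁻¹ ≡ 9 (mod 13), so k ≡ 9·6 ≡ 2 (mod 13).
x = 40 + 81·2 = 202.

202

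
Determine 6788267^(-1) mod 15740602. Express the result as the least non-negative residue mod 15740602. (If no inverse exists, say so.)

gcd(15740602, 6788267) by repeated division:
15740602 = 2*6788267 + 2164068
6788267 = 3*2164068 + 296063
2164068 = 7*296063 + 91627
296063 = 3*91627 + 21182
91627 = 4*21182 + 6899
21182 = 3*6899 + 485
6899 = 14*485 + 109
485 = 4*109 + 49
109 = 2*49 + 11
49 = 4*11 + 5
11 = 2*5 + 1
5 = 5*1 + 0
gcd = 1, so the inverse exists. Back-substitute:
1 = 11 − 2·5
1 = −2·49 + 9·11
1 = 9·109 − 20·49
1 = −20·485 + 89·109
1 = 89·6899 − 1266·485
1 = −1266·21182 + 3887·6899
1 = 3887·91627 − 16814·21182
1 = −16814·296063 + 54329·91627
1 = 54329·2164068 − 397117·296063
1 = −397117·6788267 + 1245680·2164068
1 = 1245680·15740602 − 2888477·6788267
Thus 6788267·(-2888477) ≡ 1 (mod 15740602); reducing, -2888477 mod 15740602 = 12852125.

12852125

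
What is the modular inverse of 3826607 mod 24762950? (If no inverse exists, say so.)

Apply the Euclidean algorithm to 24762950 and 3826607:
24762950 = 6×3826607 + 1803308
3826607 = 2×1803308 + 219991
1803308 = 8×219991 + 43380
219991 = 5×43380 + 3091
43380 = 14×3091 + 106
3091 = 29×106 + 17
106 = 6×17 + 4
17 = 4×4 + 1
4 = 4×1 + 0
Since gcd(3826607, 24762950) = 1, back-substitute to write 1 as a combination:
1 = 17 − 4·4
1 = −4·106 + 25·17
1 = 25·3091 − 729·106
1 = −729·43380 + 10231·3091
1 = 10231·219991 − 51884·43380
1 = −51884·1803308 + 425303·219991
1 = 425303·3826607 − 902490·1803308
1 = −902490·24762950 + 5840243·3826607
So 3826607·5840243 ≡ 1 (mod 24762950).

5840243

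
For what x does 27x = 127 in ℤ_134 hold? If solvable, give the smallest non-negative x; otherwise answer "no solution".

First find gcd(27, 134):
134 = 4*27 + 26
27 = 1*26 + 1
26 = 26*1 + 0
gcd = 1, so a unique solution mod 134 exists.
Back-substitute for the Bézout coefficients:
1 = 27 − 26
1 = −134 + 5·27
So 27·(5) ≡ 1 (mod 134), giving 27⁻¹ ≡ 5.
x ≡ 27⁻¹·127 ≡ 5·127 ≡ 99 (mod 134).

99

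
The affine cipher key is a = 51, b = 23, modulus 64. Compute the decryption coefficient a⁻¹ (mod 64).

Run Euclid on (64, 51):
64 = 1*51 + 13
51 = 3*13 + 12
13 = 1*12 + 1
12 = 12*1 + 0
The gcd is 1. Working backward:
1 = 13 − 12
1 = −51 + 4·13
1 = 4·64 − 5·51
So 51·(-5) ≡ 1 (mod 64), and -5 ≡ 59 (mod 64).

59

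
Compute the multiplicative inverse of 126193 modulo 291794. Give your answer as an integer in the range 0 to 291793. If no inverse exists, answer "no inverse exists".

Apply the Euclidean algorithm to 291794 and 126193:
291794 = 2×126193 + 39408
126193 = 3×39408 + 7969
39408 = 4×7969 + 7532
7969 = 1×7532 + 437
7532 = 17×437 + 103
437 = 4×103 + 25
103 = 4×25 + 3
25 = 8×3 + 1
3 = 3×1 + 0
The gcd is 1. Working backward:
1 = 25 − 8·3
1 = −8·103 + 33·25
1 = 33·437 − 140·103
1 = −140·7532 + 2413·437
1 = 2413·7969 − 2553·7532
1 = −2553·39408 + 12625·7969
1 = 12625·126193 − 40428·39408
1 = −40428·291794 + 93481·126193
So 126193·93481 ≡ 1 (mod 291794).

93481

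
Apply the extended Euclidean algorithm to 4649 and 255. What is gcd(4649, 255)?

1

Euclidean algorithm:
4649 = 18*255 + 59
255 = 4*59 + 19
59 = 3*19 + 2
19 = 9*2 + 1
2 = 2*1 + 0
gcd(4649, 255) = 1.
Express as a combination:
1 = 19 − 9·2
1 = −9·59 + 28·19
1 = 28·255 − 121·59
1 = −121·4649 + 2206·255
So 1 = (-121)·4649 + (2206)·255.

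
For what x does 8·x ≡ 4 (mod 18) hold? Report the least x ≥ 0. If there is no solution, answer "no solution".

5

First find gcd(8, 18):
18 = 2*8 + 2
8 = 4*2 + 0
gcd = 2 and 2 | 4, so solutions exist. Divide through by 2: 4x ≡ 2 (mod 9).
Now find 4⁻¹ mod 9:
9 = 2*4 + 1
4 = 4*1 + 0
Back-substitute:
1 = 9 − 2·4
So 4·(-2) ≡ 1 (mod 9), i.e. 4⁻¹ ≡ 7.
Then x ≡ 7·2 ≡ 5 (mod 9); the smallest non-negative solution is x = 5.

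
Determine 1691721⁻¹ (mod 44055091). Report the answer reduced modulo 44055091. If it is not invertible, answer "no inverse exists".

gcd(44055091, 1691721) by repeated division:
44055091 = 26×1691721 + 70345
1691721 = 24×70345 + 3441
70345 = 20×3441 + 1525
3441 = 2×1525 + 391
1525 = 3×391 + 352
391 = 1×352 + 39
352 = 9×39 + 1
39 = 39×1 + 0
Since gcd(1691721, 44055091) = 1, back-substitute to write 1 as a combination:
1 = 352 − 9·39
1 = −9·391 + 10·352
1 = 10·1525 − 39·391
1 = −39·3441 + 88·1525
1 = 88·70345 − 1799·3441
1 = −1799·1691721 + 43264·70345
1 = 43264·44055091 − 1126663·1691721
Thus 1691721·(-1126663) ≡ 1 (mod 44055091); reducing, -1126663 mod 44055091 = 42928428.

42928428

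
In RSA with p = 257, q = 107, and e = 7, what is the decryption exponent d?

φ(n) = (p−1)(q−1) = 256·106 = 27136.
Need d with 7·d ≡ 1 (mod 27136). Apply the extended Euclidean algorithm:
27136 = 3876×7 + 4
7 = 1×4 + 3
4 = 1×3 + 1
3 = 3×1 + 0
Back-substitute:
1 = 4 − 3
1 = −7 + 2·4
1 = 2·27136 − 7753·7
So 7·(-7753) ≡ 1 (mod 27136), hence d ≡ -7753 ≡ 19383 (mod 27136).

19383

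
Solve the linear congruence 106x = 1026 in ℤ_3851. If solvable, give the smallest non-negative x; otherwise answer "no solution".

155

First find gcd(106, 3851):
3851 = 36×106 + 35
106 = 3×35 + 1
35 = 35×1 + 0
gcd = 1, so a unique solution mod 3851 exists.
Back-substitute for the Bézout coefficients:
1 = 106 − 3·35
1 = −3·3851 + 109·106
So 106·(109) ≡ 1 (mod 3851), giving 106⁻¹ ≡ 109.
x ≡ 106⁻¹·1026 ≡ 109·1026 ≡ 155 (mod 3851).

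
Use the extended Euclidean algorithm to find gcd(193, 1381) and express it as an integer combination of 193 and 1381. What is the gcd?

1

Euclidean algorithm:
1381 = 7·193 + 30
193 = 6·30 + 13
30 = 2·13 + 4
13 = 3·4 + 1
4 = 4·1 + 0
gcd(193, 1381) = 1.
Express as a combination:
1 = 13 − 3·4
1 = −3·30 + 7·13
1 = 7·193 − 45·30
1 = −45·1381 + 322·193
So 1 = (-45)·1381 + (322)·193.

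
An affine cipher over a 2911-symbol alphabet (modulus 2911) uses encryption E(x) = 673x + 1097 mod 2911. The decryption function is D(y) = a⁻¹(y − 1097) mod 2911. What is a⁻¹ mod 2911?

2366

gcd(2911, 673) by repeated division:
2911 = 4·673 + 219
673 = 3·219 + 16
219 = 13·16 + 11
16 = 1·11 + 5
11 = 2·5 + 1
5 = 5·1 + 0
gcd = 1, so the inverse exists. Back-substitute:
1 = 11 − 2·5
1 = −2·16 + 3·11
1 = 3·219 − 41·16
1 = −41·673 + 126·219
1 = 126·2911 − 545·673
Hence 673⁻¹ ≡ -545 ≡ 2366 (mod 2911).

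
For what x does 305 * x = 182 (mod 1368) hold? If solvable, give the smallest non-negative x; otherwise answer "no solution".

790

First find gcd(305, 1368):
1368 = 4×305 + 148
305 = 2×148 + 9
148 = 16×9 + 4
9 = 2×4 + 1
4 = 4×1 + 0
gcd = 1, so a unique solution mod 1368 exists.
Back-substitute for the Bézout coefficients:
1 = 9 − 2·4
1 = −2·148 + 33·9
1 = 33·305 − 68·148
1 = −68·1368 + 305·305
So 305·(305) ≡ 1 (mod 1368), giving 305⁻¹ ≡ 305.
x ≡ 305⁻¹·182 ≡ 305·182 ≡ 790 (mod 1368).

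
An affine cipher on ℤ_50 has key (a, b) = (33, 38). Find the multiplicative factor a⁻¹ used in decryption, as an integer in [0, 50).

Run Euclid on (50, 33):
50 = 1*33 + 17
33 = 1*17 + 16
17 = 1*16 + 1
16 = 16*1 + 0
Since gcd(33, 50) = 1, back-substitute to write 1 as a combination:
1 = 17 − 16
1 = −33 + 2·17
1 = 2·50 − 3·33
So 33·(-3) ≡ 1 (mod 50), and -3 ≡ 47 (mod 50).

47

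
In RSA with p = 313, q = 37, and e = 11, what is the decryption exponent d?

10211

φ(n) = (p−1)(q−1) = 312·36 = 11232.
Need d with 11·d ≡ 1 (mod 11232). Apply the extended Euclidean algorithm:
11232 = 1021*11 + 1
11 = 11*1 + 0
Back-substitute:
1 = 11232 − 1021·11
So 11·(-1021) ≡ 1 (mod 11232), hence d ≡ -1021 ≡ 10211 (mod 11232).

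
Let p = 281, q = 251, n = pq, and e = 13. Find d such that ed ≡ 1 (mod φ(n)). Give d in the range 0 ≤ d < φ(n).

φ(n) = (p−1)(q−1) = 280·250 = 70000.
Need d with 13·d ≡ 1 (mod 70000). Apply the extended Euclidean algorithm:
70000 = 5384*13 + 8
13 = 1*8 + 5
8 = 1*5 + 3
5 = 1*3 + 2
3 = 1*2 + 1
2 = 2*1 + 0
Back-substitute:
1 = 3 − 2
1 = −5 + 2·3
1 = 2·8 − 3·5
1 = −3·13 + 5·8
1 = 5·70000 − 26923·13
So 13·(-26923) ≡ 1 (mod 70000), hence d ≡ -26923 ≡ 43077 (mod 70000).

43077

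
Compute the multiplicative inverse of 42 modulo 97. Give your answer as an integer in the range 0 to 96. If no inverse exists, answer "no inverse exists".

67

Extended Euclidean algorithm:
97 = 2·42 + 13
42 = 3·13 + 3
13 = 4·3 + 1
3 = 3·1 + 0
gcd = 1, so the inverse exists. Back-substitute:
1 = 13 − 4·3
1 = −4·42 + 13·13
1 = 13·97 − 30·42
Thus 42·(-30) ≡ 1 (mod 97); reducing, -30 mod 97 = 67.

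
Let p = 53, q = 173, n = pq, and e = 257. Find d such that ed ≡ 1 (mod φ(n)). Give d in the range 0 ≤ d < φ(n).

4385

φ(n) = (p−1)(q−1) = 52·172 = 8944.
Need d with 257·d ≡ 1 (mod 8944). Apply the extended Euclidean algorithm:
8944 = 34×257 + 206
257 = 1×206 + 51
206 = 4×51 + 2
51 = 25×2 + 1
2 = 2×1 + 0
Back-substitute:
1 = 51 − 25·2
1 = −25·206 + 101·51
1 = 101·257 − 126·206
1 = −126·8944 + 4385·257
So 257·4385 ≡ 1 (mod 8944), hence d = 4385.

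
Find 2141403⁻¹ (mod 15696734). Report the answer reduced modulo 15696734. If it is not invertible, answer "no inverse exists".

Run Euclid on (15696734, 2141403):
15696734 = 7·2141403 + 706913
2141403 = 3·706913 + 20664
706913 = 34·20664 + 4337
20664 = 4·4337 + 3316
4337 = 1·3316 + 1021
3316 = 3·1021 + 253
1021 = 4·253 + 9
253 = 28·9 + 1
9 = 9·1 + 0
Since gcd(2141403, 15696734) = 1, back-substitute to write 1 as a combination:
1 = 253 − 28·9
1 = −28·1021 + 113·253
1 = 113·3316 − 367·1021
1 = −367·4337 + 480·3316
1 = 480·20664 − 2287·4337
1 = −2287·706913 + 78238·20664
1 = 78238·2141403 − 237001·706913
1 = −237001·15696734 + 1737245·2141403
So 2141403·1737245 ≡ 1 (mod 15696734).

1737245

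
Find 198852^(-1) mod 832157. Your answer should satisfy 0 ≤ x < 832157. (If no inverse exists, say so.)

Extended Euclidean algorithm:
832157 = 4*198852 + 36749
198852 = 5*36749 + 15107
36749 = 2*15107 + 6535
15107 = 2*6535 + 2037
6535 = 3*2037 + 424
2037 = 4*424 + 341
424 = 1*341 + 83
341 = 4*83 + 9
83 = 9*9 + 2
9 = 4*2 + 1
2 = 2*1 + 0
gcd = 1, so the inverse exists. Back-substitute:
1 = 9 − 4·2
1 = −4·83 + 37·9
1 = 37·341 − 152·83
1 = −152·424 + 189·341
1 = 189·2037 − 908·424
1 = −908·6535 + 2913·2037
1 = 2913·15107 − 6734·6535
1 = −6734·36749 + 16381·15107
1 = 16381·198852 − 88639·36749
1 = −88639·832157 + 370937·198852
So 198852·370937 ≡ 1 (mod 832157).

370937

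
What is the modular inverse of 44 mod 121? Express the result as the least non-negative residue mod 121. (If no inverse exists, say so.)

Euclidean algorithm on 121, 44:
121 = 2·44 + 33
44 = 1·33 + 11
33 = 3·11 + 0
Since gcd = 11 > 1, 44 is not a unit mod 121.

no inverse exists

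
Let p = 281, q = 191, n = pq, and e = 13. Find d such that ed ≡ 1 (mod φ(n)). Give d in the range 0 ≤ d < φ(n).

φ(n) = (p−1)(q−1) = 280·190 = 53200.
Need d with 13·d ≡ 1 (mod 53200). Apply the extended Euclidean algorithm:
53200 = 4092*13 + 4
13 = 3*4 + 1
4 = 4*1 + 0
Back-substitute:
1 = 13 − 3·4
1 = −3·53200 + 12277·13
So 13·12277 ≡ 1 (mod 53200), hence d = 12277.

12277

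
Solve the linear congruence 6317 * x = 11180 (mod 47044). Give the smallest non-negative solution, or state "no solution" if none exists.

2720

First find gcd(6317, 47044):
47044 = 7×6317 + 2825
6317 = 2×2825 + 667
2825 = 4×667 + 157
667 = 4×157 + 39
157 = 4×39 + 1
39 = 39×1 + 0
gcd = 1, so a unique solution mod 47044 exists.
Back-substitute for the Bézout coefficients:
1 = 157 − 4·39
1 = −4·667 + 17·157
1 = 17·2825 − 72·667
1 = −72·6317 + 161·2825
1 = 161·47044 − 1199·6317
So 6317·(-1199) ≡ 1 (mod 47044), giving 6317⁻¹ ≡ 45845.
x ≡ 6317⁻¹·11180 ≡ 45845·11180 ≡ 2720 (mod 47044).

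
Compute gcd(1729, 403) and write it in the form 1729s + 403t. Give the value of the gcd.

Apply Euclid's algorithm to 1729 and 403:
1729 = 4×403 + 117
403 = 3×117 + 52
117 = 2×52 + 13
52 = 4×13 + 0
gcd(1729, 403) = 13.
Back-substituting:
13 = 117 − 2·52
13 = −2·403 + 7·117
13 = 7·1729 − 30·403
So 13 = (7)·1729 + (-30)·403.

13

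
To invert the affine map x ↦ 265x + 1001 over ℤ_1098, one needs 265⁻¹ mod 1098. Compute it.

1069

Extended Euclidean algorithm:
1098 = 4*265 + 38
265 = 6*38 + 37
38 = 1*37 + 1
37 = 37*1 + 0
gcd = 1, so the inverse exists. Back-substitute:
1 = 38 − 37
1 = −265 + 7·38
1 = 7·1098 − 29·265
Hence 265⁻¹ ≡ -29 ≡ 1069 (mod 1098).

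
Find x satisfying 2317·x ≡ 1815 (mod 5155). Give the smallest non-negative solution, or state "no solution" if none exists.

4495

First find gcd(2317, 5155):
5155 = 2*2317 + 521
2317 = 4*521 + 233
521 = 2*233 + 55
233 = 4*55 + 13
55 = 4*13 + 3
13 = 4*3 + 1
3 = 3*1 + 0
gcd = 1, so a unique solution mod 5155 exists.
Back-substitute for the Bézout coefficients:
1 = 13 − 4·3
1 = −4·55 + 17·13
1 = 17·233 − 72·55
1 = −72·521 + 161·233
1 = 161·2317 − 716·521
1 = −716·5155 + 1593·2317
So 2317·(1593) ≡ 1 (mod 5155), giving 2317⁻¹ ≡ 1593.
x ≡ 2317⁻¹·1815 ≡ 1593·1815 ≡ 4495 (mod 5155).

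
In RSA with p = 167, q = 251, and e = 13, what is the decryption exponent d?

φ(n) = (p−1)(q−1) = 166·250 = 41500.
Need d with 13·d ≡ 1 (mod 41500). Apply the extended Euclidean algorithm:
41500 = 3192·13 + 4
13 = 3·4 + 1
4 = 4·1 + 0
Back-substitute:
1 = 13 − 3·4
1 = −3·41500 + 9577·13
So 13·9577 ≡ 1 (mod 41500), hence d = 9577.

9577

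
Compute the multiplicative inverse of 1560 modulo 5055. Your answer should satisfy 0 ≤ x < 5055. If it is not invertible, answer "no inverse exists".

no inverse exists

Euclidean algorithm on 5055, 1560:
5055 = 3×1560 + 375
1560 = 4×375 + 60
375 = 6×60 + 15
60 = 4×15 + 0
Since gcd = 15 > 1, 1560 is not a unit mod 5055.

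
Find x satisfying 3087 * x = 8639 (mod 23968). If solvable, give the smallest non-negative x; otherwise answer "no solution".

gcd(3087, 23968):
23968 = 7×3087 + 2359
3087 = 1×2359 + 728
2359 = 3×728 + 175
728 = 4×175 + 28
175 = 6×28 + 7
28 = 4×7 + 0
gcd = 7, but 7 ∤ 8639, so the congruence has no solution.

no solution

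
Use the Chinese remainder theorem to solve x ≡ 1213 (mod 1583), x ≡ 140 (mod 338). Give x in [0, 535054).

142100

Write x = 1213 + 1583·k. Then 1583·k ≡ 140 − 1213 ≡ 279 (mod 338).
Need 1583⁻¹ mod 338. Extended Euclid on (338, 231):
338 = 1·231 + 107
231 = 2·107 + 17
107 = 6·17 + 5
17 = 3·5 + 2
5 = 2·2 + 1
2 = 2·1 + 0
Back-substitute:
1 = 5 − 2·2
1 = −2·17 + 7·5
1 = 7·107 − 44·17
1 = −44·231 + 95·107
1 = 95·338 − 139·231
1583⁻¹ ≡ 199 (mod 338), so k ≡ 199·279 ≡ 89 (mod 338).
x = 1213 + 1583·89 = 142100.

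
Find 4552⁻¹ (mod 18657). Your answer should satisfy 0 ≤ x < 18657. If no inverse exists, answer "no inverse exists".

9931

Run Euclid on (18657, 4552):
18657 = 4*4552 + 449
4552 = 10*449 + 62
449 = 7*62 + 15
62 = 4*15 + 2
15 = 7*2 + 1
2 = 2*1 + 0
Since gcd(4552, 18657) = 1, back-substitute to write 1 as a combination:
1 = 15 − 7·2
1 = −7·62 + 29·15
1 = 29·449 − 210·62
1 = −210·4552 + 2129·449
1 = 2129·18657 − 8726·4552
Thus 4552·(-8726) ≡ 1 (mod 18657); reducing, -8726 mod 18657 = 9931.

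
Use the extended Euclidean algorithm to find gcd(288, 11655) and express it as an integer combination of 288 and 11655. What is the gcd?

Repeated division:
11655 = 40×288 + 135
288 = 2×135 + 18
135 = 7×18 + 9
18 = 2×9 + 0
gcd(288, 11655) = 9.
Working backward:
9 = 135 − 7·18
9 = −7·288 + 15·135
9 = 15·11655 − 607·288
So 9 = (15)·11655 + (-607)·288.

9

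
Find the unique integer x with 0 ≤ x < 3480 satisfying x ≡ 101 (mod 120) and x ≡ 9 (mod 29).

821

Write x = 101 + 120·k. Then 120·k ≡ 9 − 101 ≡ 24 (mod 29).
Need 120⁻¹ mod 29. Extended Euclid on (29, 4):
29 = 7·4 + 1
4 = 4·1 + 0
Back-substitute:
1 = 29 − 7·4
120⁻¹ ≡ 22 (mod 29), so k ≡ 22·24 ≡ 6 (mod 29).
x = 101 + 120·6 = 821.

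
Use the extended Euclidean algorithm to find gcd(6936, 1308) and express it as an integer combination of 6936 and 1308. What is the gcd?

12

Euclidean algorithm:
6936 = 5×1308 + 396
1308 = 3×396 + 120
396 = 3×120 + 36
120 = 3×36 + 12
36 = 3×12 + 0
gcd(6936, 1308) = 12.
Working backward:
12 = 120 − 3·36
12 = −3·396 + 10·120
12 = 10·1308 − 33·396
12 = −33·6936 + 175·1308
So 12 = (-33)·6936 + (175)·1308.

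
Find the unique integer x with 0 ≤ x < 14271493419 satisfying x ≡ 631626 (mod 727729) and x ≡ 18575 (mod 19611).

12306529016

Write x = 631626 + 727729·k. Then 727729·k ≡ 18575 − 631626 ≡ 14501 (mod 19611).
Need 727729⁻¹ mod 19611. Extended Euclid on (19611, 2122):
19611 = 9×2122 + 513
2122 = 4×513 + 70
513 = 7×70 + 23
70 = 3×23 + 1
23 = 23×1 + 0
Back-substitute:
1 = 70 − 3·23
1 = −3·513 + 22·70
1 = 22·2122 − 91·513
1 = −91·19611 + 841·2122
727729⁻¹ ≡ 841 (mod 19611), so k ≡ 841·14501 ≡ 16910 (mod 19611).
x = 631626 + 727729·16910 = 12306529016.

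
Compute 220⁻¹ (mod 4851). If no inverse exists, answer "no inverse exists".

no inverse exists

Compute gcd(220, 4851):
4851 = 22×220 + 11
220 = 20×11 + 0
The gcd is 11, not 1, hence no inverse exists.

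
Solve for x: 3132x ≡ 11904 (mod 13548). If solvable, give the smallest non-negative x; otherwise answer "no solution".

First find gcd(3132, 13548):
13548 = 4*3132 + 1020
3132 = 3*1020 + 72
1020 = 14*72 + 12
72 = 6*12 + 0
gcd = 12 and 12 | 11904, so solutions exist. Divide through by 12: 261x ≡ 992 (mod 1129).
Now find 261⁻¹ mod 1129:
1129 = 4·261 + 85
261 = 3·85 + 6
85 = 14·6 + 1
6 = 6·1 + 0
Back-substitute:
1 = 85 − 14·6
1 = −14·261 + 43·85
1 = 43·1129 − 186·261
So 261·(-186) ≡ 1 (mod 1129), i.e. 261⁻¹ ≡ 943.
Then x ≡ 943·992 ≡ 644 (mod 1129); the smallest non-negative solution is x = 644.

644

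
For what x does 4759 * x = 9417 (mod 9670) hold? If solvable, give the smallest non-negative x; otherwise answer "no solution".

First find gcd(4759, 9670):
9670 = 2·4759 + 152
4759 = 31·152 + 47
152 = 3·47 + 11
47 = 4·11 + 3
11 = 3·3 + 2
3 = 1·2 + 1
2 = 2·1 + 0
gcd = 1, so a unique solution mod 9670 exists.
Back-substitute for the Bézout coefficients:
1 = 3 − 2
1 = −11 + 4·3
1 = 4·47 − 17·11
1 = −17·152 + 55·47
1 = 55·4759 − 1722·152
1 = −1722·9670 + 3499·4759
So 4759·(3499) ≡ 1 (mod 9670), giving 4759⁻¹ ≡ 3499.
x ≡ 4759⁻¹·9417 ≡ 3499·9417 ≡ 4393 (mod 9670).

4393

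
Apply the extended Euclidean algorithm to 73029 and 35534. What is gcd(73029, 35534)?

1

Apply Euclid's algorithm to 73029 and 35534:
73029 = 2×35534 + 1961
35534 = 18×1961 + 236
1961 = 8×236 + 73
236 = 3×73 + 17
73 = 4×17 + 5
17 = 3×5 + 2
5 = 2×2 + 1
2 = 2×1 + 0
gcd(73029, 35534) = 1.
Back-substituting:
1 = 5 − 2·2
1 = −2·17 + 7·5
1 = 7·73 − 30·17
1 = −30·236 + 97·73
1 = 97·1961 − 806·236
1 = −806·35534 + 14605·1961
1 = 14605·73029 − 30016·35534
So 1 = (14605)·73029 + (-30016)·35534.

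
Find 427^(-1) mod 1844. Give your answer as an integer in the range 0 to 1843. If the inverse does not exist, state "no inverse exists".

583

Extended Euclidean algorithm:
1844 = 4*427 + 136
427 = 3*136 + 19
136 = 7*19 + 3
19 = 6*3 + 1
3 = 3*1 + 0
gcd = 1, so the inverse exists. Back-substitute:
1 = 19 − 6·3
1 = −6·136 + 43·19
1 = 43·427 − 135·136
1 = −135·1844 + 583·427
So 427·583 ≡ 1 (mod 1844).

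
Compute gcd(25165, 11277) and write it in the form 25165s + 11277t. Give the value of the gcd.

Euclidean algorithm:
25165 = 2×11277 + 2611
11277 = 4×2611 + 833
2611 = 3×833 + 112
833 = 7×112 + 49
112 = 2×49 + 14
49 = 3×14 + 7
14 = 2×7 + 0
gcd(25165, 11277) = 7.
Express as a combination:
7 = 49 − 3·14
7 = −3·112 + 7·49
7 = 7·833 − 52·112
7 = −52·2611 + 163·833
7 = 163·11277 − 704·2611
7 = −704·25165 + 1571·11277
So 7 = (-704)·25165 + (1571)·11277.

7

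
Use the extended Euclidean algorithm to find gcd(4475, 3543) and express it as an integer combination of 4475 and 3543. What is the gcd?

Repeated division:
4475 = 1×3543 + 932
3543 = 3×932 + 747
932 = 1×747 + 185
747 = 4×185 + 7
185 = 26×7 + 3
7 = 2×3 + 1
3 = 3×1 + 0
gcd(4475, 3543) = 1.
Working backward:
1 = 7 − 2·3
1 = −2·185 + 53·7
1 = 53·747 − 214·185
1 = −214·932 + 267·747
1 = 267·3543 − 1015·932
1 = −1015·4475 + 1282·3543
So 1 = (-1015)·4475 + (1282)·3543.

1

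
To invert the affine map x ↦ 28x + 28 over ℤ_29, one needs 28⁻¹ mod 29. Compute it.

gcd(29, 28) by repeated division:
29 = 1×28 + 1
28 = 28×1 + 0
Since gcd(28, 29) = 1, back-substitute to write 1 as a combination:
1 = 29 − 28
So 28·(-1) ≡ 1 (mod 29), and -1 ≡ 28 (mod 29).

28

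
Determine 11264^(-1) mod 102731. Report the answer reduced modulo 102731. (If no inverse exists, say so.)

Apply the Euclidean algorithm to 102731 and 11264:
102731 = 9×11264 + 1355
11264 = 8×1355 + 424
1355 = 3×424 + 83
424 = 5×83 + 9
83 = 9×9 + 2
9 = 4×2 + 1
2 = 2×1 + 0
gcd = 1, so the inverse exists. Back-substitute:
1 = 9 − 4·2
1 = −4·83 + 37·9
1 = 37·424 − 189·83
1 = −189·1355 + 604·424
1 = 604·11264 − 5021·1355
1 = −5021·102731 + 45793·11264
So 11264·45793 ≡ 1 (mod 102731).

45793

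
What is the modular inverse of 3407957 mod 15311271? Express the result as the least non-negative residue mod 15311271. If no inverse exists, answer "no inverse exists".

3803870

gcd(15311271, 3407957) by repeated division:
15311271 = 4*3407957 + 1679443
3407957 = 2*1679443 + 49071
1679443 = 34*49071 + 11029
49071 = 4*11029 + 4955
11029 = 2*4955 + 1119
4955 = 4*1119 + 479
1119 = 2*479 + 161
479 = 2*161 + 157
161 = 1*157 + 4
157 = 39*4 + 1
4 = 4*1 + 0
The gcd is 1. Working backward:
1 = 157 − 39·4
1 = −39·161 + 40·157
1 = 40·479 − 119·161
1 = −119·1119 + 278·479
1 = 278·4955 − 1231·1119
1 = −1231·11029 + 2740·4955
1 = 2740·49071 − 12191·11029
1 = −12191·1679443 + 417234·49071
1 = 417234·3407957 − 846659·1679443
1 = −846659·15311271 + 3803870·3407957
So 3407957·3803870 ≡ 1 (mod 15311271).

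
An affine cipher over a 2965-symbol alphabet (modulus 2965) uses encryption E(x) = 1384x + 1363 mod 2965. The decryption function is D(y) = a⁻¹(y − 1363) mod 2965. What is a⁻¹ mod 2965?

1189

gcd(2965, 1384) by repeated division:
2965 = 2·1384 + 197
1384 = 7·197 + 5
197 = 39·5 + 2
5 = 2·2 + 1
2 = 2·1 + 0
Since gcd(1384, 2965) = 1, back-substitute to write 1 as a combination:
1 = 5 − 2·2
1 = −2·197 + 79·5
1 = 79·1384 − 555·197
1 = −555·2965 + 1189·1384
So 1384·1189 ≡ 1 (mod 2965).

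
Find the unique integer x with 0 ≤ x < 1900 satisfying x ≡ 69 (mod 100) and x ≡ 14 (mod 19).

Write x = 69 + 100·k. Then 100·k ≡ 14 − 69 ≡ 2 (mod 19).
Need 100⁻¹ mod 19. Extended Euclid on (19, 5):
19 = 3*5 + 4
5 = 1*4 + 1
4 = 4*1 + 0
Back-substitute:
1 = 5 − 4
1 = −19 + 4·5
100⁻¹ ≡ 4 (mod 19), so k ≡ 4·2 ≡ 8 (mod 19).
x = 69 + 100·8 = 869.

869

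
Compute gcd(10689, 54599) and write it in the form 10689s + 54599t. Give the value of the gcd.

1

Apply Euclid's algorithm to 54599 and 10689:
54599 = 5·10689 + 1154
10689 = 9·1154 + 303
1154 = 3·303 + 245
303 = 1·245 + 58
245 = 4·58 + 13
58 = 4·13 + 6
13 = 2·6 + 1
6 = 6·1 + 0
gcd(10689, 54599) = 1.
Working backward:
1 = 13 − 2·6
1 = −2·58 + 9·13
1 = 9·245 − 38·58
1 = −38·303 + 47·245
1 = 47·1154 − 179·303
1 = −179·10689 + 1658·1154
1 = 1658·54599 − 8469·10689
So 1 = (1658)·54599 + (-8469)·10689.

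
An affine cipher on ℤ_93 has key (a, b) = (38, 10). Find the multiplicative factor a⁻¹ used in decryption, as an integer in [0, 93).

Apply the Euclidean algorithm to 93 and 38:
93 = 2×38 + 17
38 = 2×17 + 4
17 = 4×4 + 1
4 = 4×1 + 0
gcd = 1, so the inverse exists. Back-substitute:
1 = 17 − 4·4
1 = −4·38 + 9·17
1 = 9·93 − 22·38
Thus 38·(-22) ≡ 1 (mod 93); reducing, -22 mod 93 = 71.

71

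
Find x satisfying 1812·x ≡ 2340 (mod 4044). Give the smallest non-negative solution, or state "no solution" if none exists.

First find gcd(1812, 4044):
4044 = 2×1812 + 420
1812 = 4×420 + 132
420 = 3×132 + 24
132 = 5×24 + 12
24 = 2×12 + 0
gcd = 12 and 12 | 2340, so solutions exist. Divide through by 12: 151x ≡ 195 (mod 337).
Now find 151⁻¹ mod 337:
337 = 2*151 + 35
151 = 4*35 + 11
35 = 3*11 + 2
11 = 5*2 + 1
2 = 2*1 + 0
Back-substitute:
1 = 11 − 5·2
1 = −5·35 + 16·11
1 = 16·151 − 69·35
1 = −69·337 + 154·151
So 151⁻¹ ≡ 154 (mod 337).
Then x ≡ 154·195 ≡ 37 (mod 337); the smallest non-negative solution is x = 37.

37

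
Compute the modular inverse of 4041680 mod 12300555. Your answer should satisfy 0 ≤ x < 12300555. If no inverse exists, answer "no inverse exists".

Euclidean algorithm on 12300555, 4041680:
12300555 = 3·4041680 + 175515
4041680 = 23·175515 + 4835
175515 = 36·4835 + 1455
4835 = 3·1455 + 470
1455 = 3·470 + 45
470 = 10·45 + 20
45 = 2·20 + 5
20 = 4·5 + 0
The gcd is 5, not 1, hence no inverse exists.

no inverse exists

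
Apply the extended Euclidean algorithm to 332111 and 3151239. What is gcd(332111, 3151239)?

Repeated division:
3151239 = 9·332111 + 162240
332111 = 2·162240 + 7631
162240 = 21·7631 + 1989
7631 = 3·1989 + 1664
1989 = 1·1664 + 325
1664 = 5·325 + 39
325 = 8·39 + 13
39 = 3·13 + 0
gcd(332111, 3151239) = 13.
Express as a combination:
13 = 325 − 8·39
13 = −8·1664 + 41·325
13 = 41·1989 − 49·1664
13 = −49·7631 + 188·1989
13 = 188·162240 − 3997·7631
13 = −3997·332111 + 8182·162240
13 = 8182·3151239 − 77635·332111
So 13 = (8182)·3151239 + (-77635)·332111.

13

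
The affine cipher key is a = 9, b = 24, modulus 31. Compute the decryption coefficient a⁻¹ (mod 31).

7

Extended Euclidean algorithm:
31 = 3×9 + 4
9 = 2×4 + 1
4 = 4×1 + 0
The gcd is 1. Working backward:
1 = 9 − 2·4
1 = −2·31 + 7·9
So 9·7 ≡ 1 (mod 31).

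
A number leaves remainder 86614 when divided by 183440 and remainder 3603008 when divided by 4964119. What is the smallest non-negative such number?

Write x = 86614 + 183440·k. Then 183440·k ≡ 3603008 − 86614 ≡ 3516394 (mod 4964119).
Need 183440⁻¹ mod 4964119. Extended Euclid on (4964119, 183440):
4964119 = 27*183440 + 11239
183440 = 16*11239 + 3616
11239 = 3*3616 + 391
3616 = 9*391 + 97
391 = 4*97 + 3
97 = 32*3 + 1
3 = 3*1 + 0
Back-substitute:
1 = 97 − 32·3
1 = −32·391 + 129·97
1 = 129·3616 − 1193·391
1 = −1193·11239 + 3708·3616
1 = 3708·183440 − 60521·11239
1 = −60521·4964119 + 1637775·183440
183440⁻¹ ≡ 1637775 (mod 4964119), so k ≡ 1637775·3516394 ≡ 4059047 (mod 4964119).
x = 86614 + 183440·4059047 = 744591668294.

744591668294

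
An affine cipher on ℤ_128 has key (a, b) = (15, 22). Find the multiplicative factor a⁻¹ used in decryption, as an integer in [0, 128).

gcd(128, 15) by repeated division:
128 = 8*15 + 8
15 = 1*8 + 7
8 = 1*7 + 1
7 = 7*1 + 0
The gcd is 1. Working backward:
1 = 8 − 7
1 = −15 + 2·8
1 = 2·128 − 17·15
Hence 15⁻¹ ≡ -17 ≡ 111 (mod 128).

111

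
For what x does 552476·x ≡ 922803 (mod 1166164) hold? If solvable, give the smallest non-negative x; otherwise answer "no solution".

gcd(552476, 1166164):
1166164 = 2·552476 + 61212
552476 = 9·61212 + 1568
61212 = 39·1568 + 60
1568 = 26·60 + 8
60 = 7·8 + 4
8 = 2·4 + 0
gcd = 4, but 4 ∤ 922803, so the congruence has no solution.

no solution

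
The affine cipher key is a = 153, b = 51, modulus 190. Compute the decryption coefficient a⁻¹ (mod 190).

77

gcd(190, 153) by repeated division:
190 = 1×153 + 37
153 = 4×37 + 5
37 = 7×5 + 2
5 = 2×2 + 1
2 = 2×1 + 0
Since gcd(153, 190) = 1, back-substitute to write 1 as a combination:
1 = 5 − 2·2
1 = −2·37 + 15·5
1 = 15·153 − 62·37
1 = −62·190 + 77·153
So 153·77 ≡ 1 (mod 190).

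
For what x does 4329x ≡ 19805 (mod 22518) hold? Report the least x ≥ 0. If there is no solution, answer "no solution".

gcd(4329, 22518):
22518 = 5*4329 + 873
4329 = 4*873 + 837
873 = 1*837 + 36
837 = 23*36 + 9
36 = 4*9 + 0
gcd = 9, but 9 ∤ 19805, so the congruence has no solution.

no solution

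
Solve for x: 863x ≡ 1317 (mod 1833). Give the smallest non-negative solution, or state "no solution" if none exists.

318

First find gcd(863, 1833):
1833 = 2·863 + 107
863 = 8·107 + 7
107 = 15·7 + 2
7 = 3·2 + 1
2 = 2·1 + 0
gcd = 1, so a unique solution mod 1833 exists.
Back-substitute for the Bézout coefficients:
1 = 7 − 3·2
1 = −3·107 + 46·7
1 = 46·863 − 371·107
1 = −371·1833 + 788·863
So 863·(788) ≡ 1 (mod 1833), giving 863⁻¹ ≡ 788.
x ≡ 863⁻¹·1317 ≡ 788·1317 ≡ 318 (mod 1833).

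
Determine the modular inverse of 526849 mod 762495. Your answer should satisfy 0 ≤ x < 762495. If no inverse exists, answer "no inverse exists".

Extended Euclidean algorithm:
762495 = 1×526849 + 235646
526849 = 2×235646 + 55557
235646 = 4×55557 + 13418
55557 = 4×13418 + 1885
13418 = 7×1885 + 223
1885 = 8×223 + 101
223 = 2×101 + 21
101 = 4×21 + 17
21 = 1×17 + 4
17 = 4×4 + 1
4 = 4×1 + 0
Since gcd(526849, 762495) = 1, back-substitute to write 1 as a combination:
1 = 17 − 4·4
1 = −4·21 + 5·17
1 = 5·101 − 24·21
1 = −24·223 + 53·101
1 = 53·1885 − 448·223
1 = −448·13418 + 3189·1885
1 = 3189·55557 − 13204·13418
1 = −13204·235646 + 56005·55557
1 = 56005·526849 − 125214·235646
1 = −125214·762495 + 181219·526849
So 526849·181219 ≡ 1 (mod 762495).

181219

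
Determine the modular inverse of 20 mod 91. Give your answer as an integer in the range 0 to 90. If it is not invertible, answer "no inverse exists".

Run Euclid on (91, 20):
91 = 4·20 + 11
20 = 1·11 + 9
11 = 1·9 + 2
9 = 4·2 + 1
2 = 2·1 + 0
The gcd is 1. Working backward:
1 = 9 − 4·2
1 = −4·11 + 5·9
1 = 5·20 − 9·11
1 = −9·91 + 41·20
So 20·41 ≡ 1 (mod 91).

41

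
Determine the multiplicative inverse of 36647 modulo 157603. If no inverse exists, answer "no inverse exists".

gcd(157603, 36647) by repeated division:
157603 = 4·36647 + 11015
36647 = 3·11015 + 3602
11015 = 3·3602 + 209
3602 = 17·209 + 49
209 = 4·49 + 13
49 = 3·13 + 10
13 = 1·10 + 3
10 = 3·3 + 1
3 = 3·1 + 0
Since gcd(36647, 157603) = 1, back-substitute to write 1 as a combination:
1 = 10 − 3·3
1 = −3·13 + 4·10
1 = 4·49 − 15·13
1 = −15·209 + 64·49
1 = 64·3602 − 1103·209
1 = −1103·11015 + 3373·3602
1 = 3373·36647 − 11222·11015
1 = −11222·157603 + 48261·36647
So 36647·48261 ≡ 1 (mod 157603).

48261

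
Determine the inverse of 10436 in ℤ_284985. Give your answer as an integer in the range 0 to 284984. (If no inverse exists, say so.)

91181

Apply the Euclidean algorithm to 284985 and 10436:
284985 = 27·10436 + 3213
10436 = 3·3213 + 797
3213 = 4·797 + 25
797 = 31·25 + 22
25 = 1·22 + 3
22 = 7·3 + 1
3 = 3·1 + 0
gcd = 1, so the inverse exists. Back-substitute:
1 = 22 − 7·3
1 = −7·25 + 8·22
1 = 8·797 − 255·25
1 = −255·3213 + 1028·797
1 = 1028·10436 − 3339·3213
1 = −3339·284985 + 91181·10436
So 10436·91181 ≡ 1 (mod 284985).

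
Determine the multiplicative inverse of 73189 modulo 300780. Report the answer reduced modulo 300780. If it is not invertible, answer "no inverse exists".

Apply the Euclidean algorithm to 300780 and 73189:
300780 = 4*73189 + 8024
73189 = 9*8024 + 973
8024 = 8*973 + 240
973 = 4*240 + 13
240 = 18*13 + 6
13 = 2*6 + 1
6 = 6*1 + 0
Since gcd(73189, 300780) = 1, back-substitute to write 1 as a combination:
1 = 13 − 2·6
1 = −2·240 + 37·13
1 = 37·973 − 150·240
1 = −150·8024 + 1237·973
1 = 1237·73189 − 11283·8024
1 = −11283·300780 + 46369·73189
So 73189·46369 ≡ 1 (mod 300780).

46369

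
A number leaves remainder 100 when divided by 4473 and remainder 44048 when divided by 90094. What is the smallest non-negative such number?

20495386

Write x = 100 + 4473·k. Then 4473·k ≡ 44048 − 100 ≡ 43948 (mod 90094).
Need 4473⁻¹ mod 90094. Extended Euclid on (90094, 4473):
90094 = 20*4473 + 634
4473 = 7*634 + 35
634 = 18*35 + 4
35 = 8*4 + 3
4 = 1*3 + 1
3 = 3*1 + 0
Back-substitute:
1 = 4 − 3
1 = −35 + 9·4
1 = 9·634 − 163·35
1 = −163·4473 + 1150·634
1 = 1150·90094 − 23163·4473
4473⁻¹ ≡ 66931 (mod 90094), so k ≡ 66931·43948 ≡ 4582 (mod 90094).
x = 100 + 4473·4582 = 20495386.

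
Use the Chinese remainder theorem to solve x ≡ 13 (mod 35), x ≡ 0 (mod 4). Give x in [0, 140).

48

Write x = 13 + 35·k. Then 35·k ≡ 0 − 13 ≡ 3 (mod 4).
Need 35⁻¹ mod 4. Extended Euclid on (4, 3):
4 = 1×3 + 1
3 = 3×1 + 0
Back-substitute:
1 = 4 − 3
35⁻¹ ≡ 3 (mod 4), so k ≡ 3·3 ≡ 1 (mod 4).
x = 13 + 35·1 = 48.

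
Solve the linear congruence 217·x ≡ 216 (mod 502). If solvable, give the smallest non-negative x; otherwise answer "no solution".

348

First find gcd(217, 502):
502 = 2×217 + 68
217 = 3×68 + 13
68 = 5×13 + 3
13 = 4×3 + 1
3 = 3×1 + 0
gcd = 1, so a unique solution mod 502 exists.
Back-substitute for the Bézout coefficients:
1 = 13 − 4·3
1 = −4·68 + 21·13
1 = 21·217 − 67·68
1 = −67·502 + 155·217
So 217·(155) ≡ 1 (mod 502), giving 217⁻¹ ≡ 155.
x ≡ 217⁻¹·216 ≡ 155·216 ≡ 348 (mod 502).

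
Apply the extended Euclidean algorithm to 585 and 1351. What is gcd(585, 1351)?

Apply Euclid's algorithm to 1351 and 585:
1351 = 2*585 + 181
585 = 3*181 + 42
181 = 4*42 + 13
42 = 3*13 + 3
13 = 4*3 + 1
3 = 3*1 + 0
gcd(585, 1351) = 1.
Working backward:
1 = 13 − 4·3
1 = −4·42 + 13·13
1 = 13·181 − 56·42
1 = −56·585 + 181·181
1 = 181·1351 − 418·585
So 1 = (181)·1351 + (-418)·585.

1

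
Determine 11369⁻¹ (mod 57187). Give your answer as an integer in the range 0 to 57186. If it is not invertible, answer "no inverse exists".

39964

gcd(57187, 11369) by repeated division:
57187 = 5×11369 + 342
11369 = 33×342 + 83
342 = 4×83 + 10
83 = 8×10 + 3
10 = 3×3 + 1
3 = 3×1 + 0
The gcd is 1. Working backward:
1 = 10 − 3·3
1 = −3·83 + 25·10
1 = 25·342 − 103·83
1 = −103·11369 + 3424·342
1 = 3424·57187 − 17223·11369
Hence 11369⁻¹ ≡ -17223 ≡ 39964 (mod 57187).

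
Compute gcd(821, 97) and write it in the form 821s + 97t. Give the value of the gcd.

Euclidean algorithm:
821 = 8×97 + 45
97 = 2×45 + 7
45 = 6×7 + 3
7 = 2×3 + 1
3 = 3×1 + 0
gcd(821, 97) = 1.
Express as a combination:
1 = 7 − 2·3
1 = −2·45 + 13·7
1 = 13·97 − 28·45
1 = −28·821 + 237·97
So 1 = (-28)·821 + (237)·97.

1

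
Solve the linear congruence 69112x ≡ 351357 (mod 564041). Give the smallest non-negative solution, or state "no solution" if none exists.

230830

First find gcd(69112, 564041):
564041 = 8×69112 + 11145
69112 = 6×11145 + 2242
11145 = 4×2242 + 2177
2242 = 1×2177 + 65
2177 = 33×65 + 32
65 = 2×32 + 1
32 = 32×1 + 0
gcd = 1, so a unique solution mod 564041 exists.
Back-substitute for the Bézout coefficients:
1 = 65 − 2·32
1 = −2·2177 + 67·65
1 = 67·2242 − 69·2177
1 = −69·11145 + 343·2242
1 = 343·69112 − 2127·11145
1 = −2127·564041 + 17359·69112
So 69112·(17359) ≡ 1 (mod 564041), giving 69112⁻¹ ≡ 17359.
x ≡ 69112⁻¹·351357 ≡ 17359·351357 ≡ 230830 (mod 564041).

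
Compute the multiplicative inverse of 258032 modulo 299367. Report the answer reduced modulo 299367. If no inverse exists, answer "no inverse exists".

58577

gcd(299367, 258032) by repeated division:
299367 = 1*258032 + 41335
258032 = 6*41335 + 10022
41335 = 4*10022 + 1247
10022 = 8*1247 + 46
1247 = 27*46 + 5
46 = 9*5 + 1
5 = 5*1 + 0
Since gcd(258032, 299367) = 1, back-substitute to write 1 as a combination:
1 = 46 − 9·5
1 = −9·1247 + 244·46
1 = 244·10022 − 1961·1247
1 = −1961·41335 + 8088·10022
1 = 8088·258032 − 50489·41335
1 = −50489·299367 + 58577·258032
So 258032·58577 ≡ 1 (mod 299367).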